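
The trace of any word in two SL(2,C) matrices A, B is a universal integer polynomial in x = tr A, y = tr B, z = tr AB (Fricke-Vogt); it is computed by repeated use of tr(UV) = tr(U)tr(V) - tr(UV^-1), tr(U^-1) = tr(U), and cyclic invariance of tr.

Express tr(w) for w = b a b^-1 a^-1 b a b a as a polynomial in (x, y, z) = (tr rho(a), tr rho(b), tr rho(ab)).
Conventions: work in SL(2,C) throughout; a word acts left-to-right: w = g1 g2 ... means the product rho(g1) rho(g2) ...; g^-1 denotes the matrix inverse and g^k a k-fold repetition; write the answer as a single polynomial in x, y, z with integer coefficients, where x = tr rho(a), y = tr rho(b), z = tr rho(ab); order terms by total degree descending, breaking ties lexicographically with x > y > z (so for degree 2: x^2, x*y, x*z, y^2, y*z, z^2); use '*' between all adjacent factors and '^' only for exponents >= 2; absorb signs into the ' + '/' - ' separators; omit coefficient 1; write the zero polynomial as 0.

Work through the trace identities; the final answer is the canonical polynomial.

-x*y*z^3 + x^2*z^2 + y^2*z^2 + z^4 + x*y*z - x^2 - y^2 - 4*z^2 + 2

tr(b a b a) = tr(b a) * tr(b a) - tr(1)   [split at a repeated b] = z^2 - 2
and tr(b a b) = tr(b) * tr(a b) - tr(a)   [square of b] = y*z - x
tr(a b a b a) = tr(a) * tr(b a b a) - tr(b a b)   [square of a] = x*z^2 - y*z - x
and tr(b a b a b a) = tr(b a) * tr(b a b a) - tr(b^-1 a^-1)   [split at a repeated b] = z^3 - 3*z
next, tr(a b a) = tr(a) * tr(b a) - tr(b)   [square of a] = x*z - y
and tr(b a b a b) = tr(b) * tr(a b a b) - tr(a b a)   [square of b] = y*z^2 - x*z - y
and tr(a b a b a b a) = tr(a) * tr(b a b a b a) - tr(b a b a b)   [square of a] = x*z^3 - y*z^2 - 2*x*z + y
tr(a b a b a b a b) = tr(a b) * tr(a b a b a b) - tr(a^-1 b^-1 a^-1 b^-1)   [split at a repeated a] = z^4 - 4*z^2 + 2
and tr(b a b a b a b^-1 a) = tr(a b a b a b a) * tr(b) - tr(a b a b a b a b)   [inverse elimination on b] = x*y*z^3 - y^2*z^2 - z^4 - 2*x*y*z + y^2 + 4*z^2 - 2
tr(b a b^-1 a^-1 b a b a) = tr(b a b a b a b^-1) * tr(a) - tr(b a b a b a b^-1 a)   [inverse elimination on a] = -x*y*z^3 + x^2*z^2 + y^2*z^2 + z^4 + x*y*z - x^2 - y^2 - 4*z^2 + 2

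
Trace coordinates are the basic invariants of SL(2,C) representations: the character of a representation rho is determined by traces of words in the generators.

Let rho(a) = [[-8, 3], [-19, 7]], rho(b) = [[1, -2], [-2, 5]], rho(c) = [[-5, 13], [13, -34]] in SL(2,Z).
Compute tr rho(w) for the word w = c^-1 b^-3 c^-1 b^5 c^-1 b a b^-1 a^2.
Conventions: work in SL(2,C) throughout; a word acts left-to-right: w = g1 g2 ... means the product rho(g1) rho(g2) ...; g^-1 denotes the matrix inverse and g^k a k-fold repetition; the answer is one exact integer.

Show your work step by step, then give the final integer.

rho(c^-1) = [[-34, -13], [-13, -5]]
... * rho(b^-1) = [[5, 2], [2, 1]]  ->  [[-196, -81], [-75, -31]]
... * rho(b^-1) = [[5, 2], [2, 1]]  ->  [[-1142, -473], [-437, -181]]
... * rho(b^-1) = [[5, 2], [2, 1]]  ->  [[-6656, -2757], [-2547, -1055]]
... * rho(c^-1) = [[-34, -13], [-13, -5]]  ->  [[262145, 100313], [100313, 38386]]
... * rho(b) = [[1, -2], [-2, 5]]  ->  [[61519, -22725], [23541, -8696]]
... * rho(b) = [[1, -2], [-2, 5]]  ->  [[106969, -236663], [40933, -90562]]
... * rho(b) = [[1, -2], [-2, 5]]  ->  [[580295, -1397253], [222057, -534676]]
... * rho(b) = [[1, -2], [-2, 5]]  ->  [[3374801, -8146855], [1291409, -3117494]]
... * rho(b) = [[1, -2], [-2, 5]]  ->  [[19668511, -47483877], [7526397, -18170288]]
... * rho(c^-1) = [[-34, -13], [-13, -5]]  ->  [[-51438973, -18271258], [-19683754, -6991721]]
... * rho(b) = [[1, -2], [-2, 5]]  ->  [[-14896457, 11521656], [-5700312, 4408903]]
... * rho(a) = [[-8, 3], [-19, 7]]  ->  [[-99739808, 35962221], [-38166661, 13761385]]
... * rho(b^-1) = [[5, 2], [2, 1]]  ->  [[-426774598, -163517395], [-163310535, -62571937]]
... * rho(a) = [[-8, 3], [-19, 7]]  ->  [[6521027289, -2424945559], [2495351083, -927935164]]
... * rho(a) = [[-8, 3], [-19, 7]]  ->  [[-6094252691, 2588462954], [-2332040548, 990507101]]
tr = -6094252691 + 990507101 = -5103745590

-5103745590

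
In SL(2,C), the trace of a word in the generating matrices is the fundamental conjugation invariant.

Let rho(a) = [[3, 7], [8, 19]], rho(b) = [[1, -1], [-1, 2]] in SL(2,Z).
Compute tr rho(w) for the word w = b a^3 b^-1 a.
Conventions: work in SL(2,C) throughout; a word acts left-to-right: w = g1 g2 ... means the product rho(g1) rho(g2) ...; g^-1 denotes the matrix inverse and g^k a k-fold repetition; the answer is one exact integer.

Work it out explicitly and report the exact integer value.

498455

rho(b) = [[1, -1], [-1, 2]]
... * rho(a) = [[3, 7], [8, 19]]  ->  [[-5, -12], [13, 31]]
... * rho(a) = [[3, 7], [8, 19]]  ->  [[-111, -263], [287, 680]]
... * rho(a) = [[3, 7], [8, 19]]  ->  [[-2437, -5774], [6301, 14929]]
... * rho(b^-1) = [[2, 1], [1, 1]]  ->  [[-10648, -8211], [27531, 21230]]
... * rho(a) = [[3, 7], [8, 19]]  ->  [[-97632, -230545], [252433, 596087]]
tr = -97632 + 596087 = 498455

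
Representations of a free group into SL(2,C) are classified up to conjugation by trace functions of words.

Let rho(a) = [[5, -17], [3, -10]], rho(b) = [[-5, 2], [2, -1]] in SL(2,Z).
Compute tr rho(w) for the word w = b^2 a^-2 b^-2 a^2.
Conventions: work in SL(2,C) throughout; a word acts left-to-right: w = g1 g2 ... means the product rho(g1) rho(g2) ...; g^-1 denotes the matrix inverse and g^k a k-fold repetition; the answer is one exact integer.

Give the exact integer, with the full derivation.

rho(b) = [[-5, 2], [2, -1]]
... * rho(b) = [[-5, 2], [2, -1]]  ->  [[29, -12], [-12, 5]]
... * rho(a^-1) = [[-10, 17], [-3, 5]]  ->  [[-254, 433], [105, -179]]
... * rho(a^-1) = [[-10, 17], [-3, 5]]  ->  [[1241, -2153], [-513, 890]]
... * rho(b^-1) = [[-1, -2], [-2, -5]]  ->  [[3065, 8283], [-1267, -3424]]
... * rho(b^-1) = [[-1, -2], [-2, -5]]  ->  [[-19631, -47545], [8115, 19654]]
... * rho(a) = [[5, -17], [3, -10]]  ->  [[-240790, 809177], [99537, -334495]]
... * rho(a) = [[5, -17], [3, -10]]  ->  [[1223581, -3998340], [-505800, 1652821]]
tr = 1223581 + 1652821 = 2876402

2876402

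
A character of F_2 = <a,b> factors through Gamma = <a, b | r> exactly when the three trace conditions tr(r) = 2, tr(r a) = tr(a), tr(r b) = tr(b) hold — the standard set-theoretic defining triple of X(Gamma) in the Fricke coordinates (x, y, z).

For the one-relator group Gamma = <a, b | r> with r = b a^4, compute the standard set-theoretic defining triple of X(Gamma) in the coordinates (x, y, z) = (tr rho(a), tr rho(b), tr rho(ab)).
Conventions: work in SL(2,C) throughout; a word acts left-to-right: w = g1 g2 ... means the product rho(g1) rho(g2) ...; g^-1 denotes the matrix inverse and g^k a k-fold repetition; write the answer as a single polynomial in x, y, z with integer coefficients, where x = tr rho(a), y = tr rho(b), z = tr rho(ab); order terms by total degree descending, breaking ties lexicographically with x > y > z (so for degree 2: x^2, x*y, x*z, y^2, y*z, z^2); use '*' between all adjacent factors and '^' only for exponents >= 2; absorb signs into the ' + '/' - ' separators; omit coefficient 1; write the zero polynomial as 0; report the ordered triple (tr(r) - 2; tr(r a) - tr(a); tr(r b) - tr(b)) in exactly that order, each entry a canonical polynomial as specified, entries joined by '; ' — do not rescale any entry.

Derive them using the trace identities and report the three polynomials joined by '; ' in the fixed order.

tr(b a^2) = tr(a) * tr(b a) - tr(b) = x*z - y
reduce: tr(a b a^2) = tr(a) * tr(b a^2) - tr(b a) = x^2*z - x*y - z
reduce: tr(b a^4) = tr(a) * tr(a b a^2) - tr(a b a) = x^3*z - x^2*y - 2*x*z + y
tr(b a^5) = tr(a) * tr(a^2 b a^2) - tr(a^2 b a)   [square of a] = x^4*z - x^3*y - 3*x^2*z + 2*x*y + z
reduce: tr(a^2) = tr(a) * tr(a) - tr(1) = x^2 - 2
so tr(a b^2 a) = tr(b) * tr(a^2 b) - tr(a^2) = x*y*z - x^2 - y^2 + 2
tr(a b^2) = tr(b) * tr(a b) - tr(a) = y*z - x
so tr(a b^2 a^2) = tr(a) * tr(a b^2 a) - tr(a b^2) = x^2*y*z - x^3 - x*y^2 - y*z + 3*x
reduce: tr(b a^4 b) = tr(a) * tr(a b^2 a^2) - tr(a b^2 a) = x^3*y*z - x^4 - x^2*y^2 - 2*x*y*z + 4*x^2 + y^2 - 2
assemble the triple (tr(r) - 2; tr(r a) - x; tr(r b) - y)

x^3*z - x^2*y - 2*x*z + y - 2; x^4*z - x^3*y - 3*x^2*z + 2*x*y - x + z; x^3*y*z - x^4 - x^2*y^2 - 2*x*y*z + 4*x^2 + y^2 - y - 2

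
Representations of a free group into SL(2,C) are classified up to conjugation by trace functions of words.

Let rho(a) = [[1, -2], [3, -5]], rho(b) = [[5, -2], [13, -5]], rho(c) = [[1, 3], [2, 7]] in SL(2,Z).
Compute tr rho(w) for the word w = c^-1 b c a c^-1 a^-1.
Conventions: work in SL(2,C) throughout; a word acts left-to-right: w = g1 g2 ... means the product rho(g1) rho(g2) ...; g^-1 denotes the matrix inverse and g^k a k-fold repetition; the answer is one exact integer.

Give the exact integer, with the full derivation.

rho(c^-1) = [[7, -3], [-2, 1]]
... * rho(b) = [[5, -2], [13, -5]]  ->  [[-4, 1], [3, -1]]
... * rho(c) = [[1, 3], [2, 7]]  ->  [[-2, -5], [1, 2]]
... * rho(a) = [[1, -2], [3, -5]]  ->  [[-17, 29], [7, -12]]
... * rho(c^-1) = [[7, -3], [-2, 1]]  ->  [[-177, 80], [73, -33]]
... * rho(a^-1) = [[-5, 2], [-3, 1]]  ->  [[645, -274], [-266, 113]]
tr = 645 + 113 = 758

758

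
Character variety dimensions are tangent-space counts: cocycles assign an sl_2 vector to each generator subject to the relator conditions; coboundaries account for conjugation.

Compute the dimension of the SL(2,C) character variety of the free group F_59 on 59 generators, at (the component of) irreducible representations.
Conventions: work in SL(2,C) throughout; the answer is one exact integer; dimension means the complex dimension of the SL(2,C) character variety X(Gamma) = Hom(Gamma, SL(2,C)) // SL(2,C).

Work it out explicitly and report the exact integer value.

The free group F_59: 59 generators, no relators.
A cocycle picks one sl_2 vector per generator freely, giving dim Z^1 = 3*59 = 177.
dim B^1 = 3: the coboundary map is injective because an irreducible image has centralizer 0 in sl_2.
dim X = dim H^1 = dim Z^1 - dim B^1 = 177 - 3 = 174.

174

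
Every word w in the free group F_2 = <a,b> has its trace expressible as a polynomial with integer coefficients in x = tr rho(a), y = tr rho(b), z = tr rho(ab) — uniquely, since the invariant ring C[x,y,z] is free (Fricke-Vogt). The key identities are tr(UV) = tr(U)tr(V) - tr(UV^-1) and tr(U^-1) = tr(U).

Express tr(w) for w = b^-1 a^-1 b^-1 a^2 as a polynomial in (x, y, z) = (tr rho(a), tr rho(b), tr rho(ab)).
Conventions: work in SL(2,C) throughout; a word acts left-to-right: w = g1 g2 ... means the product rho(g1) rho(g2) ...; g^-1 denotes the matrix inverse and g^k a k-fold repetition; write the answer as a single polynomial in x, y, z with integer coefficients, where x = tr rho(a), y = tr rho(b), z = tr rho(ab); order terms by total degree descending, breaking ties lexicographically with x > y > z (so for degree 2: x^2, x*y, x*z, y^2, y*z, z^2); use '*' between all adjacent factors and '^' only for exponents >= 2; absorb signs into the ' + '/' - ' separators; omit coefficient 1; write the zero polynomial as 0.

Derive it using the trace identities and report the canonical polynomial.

trace(a b^-1) = trace(a) * trace(b) - trace(a b)  (eliminate b^-1) = x*y - z
trace(a^2 b) = trace(a) * trace(b a) - trace(b)  (reduce the a square) = x*z - y
trace(a^2) = trace(a) * trace(a) - trace(1)  (reduce the a square) = x^2 - 2
apply: trace(b a^2 b) = trace(b) * trace(a^2 b) - trace(a^2)  (reduce the b square) = x*y*z - x^2 - y^2 + 2
trace(b a b a) = trace(b a) * trace(b a) - trace(1)  (split on b) = z^2 - 2
apply: trace(b a b) = trace(b) * trace(a b) - trace(a)  (reduce the b square) = y*z - x
trace(b a^2 b a) = trace(a) * trace(b a b a) - trace(b a b)  (reduce the a square) = x*z^2 - y*z - x
use: trace(a^-1 b a^2 b) = trace(b a^2 b) * trace(a) - trace(b a^2 b a)  (eliminate a^-1) = x^2*y*z - x^3 - x*y^2 - x*z^2 + y*z + 3*x
trace(a^2 b^-1 a^-1 b) = trace(a^-1 b a^2) * trace(b) - trace(a^-1 b a^2 b)  (eliminate b^-1) = -x^2*y*z + x^3 + x*y^2 + x*z^2 - 3*x
trace(b^-1 a^-1 b^-1 a^2) = trace(a^2 b^-1 a^-1) * trace(b) - trace(a^2 b^-1 a^-1 b)  (eliminate b^-1) = x^2*y*z - x^3 - x*z^2 - y*z + 3*x

x^2*y*z - x^3 - x*z^2 - y*z + 3*x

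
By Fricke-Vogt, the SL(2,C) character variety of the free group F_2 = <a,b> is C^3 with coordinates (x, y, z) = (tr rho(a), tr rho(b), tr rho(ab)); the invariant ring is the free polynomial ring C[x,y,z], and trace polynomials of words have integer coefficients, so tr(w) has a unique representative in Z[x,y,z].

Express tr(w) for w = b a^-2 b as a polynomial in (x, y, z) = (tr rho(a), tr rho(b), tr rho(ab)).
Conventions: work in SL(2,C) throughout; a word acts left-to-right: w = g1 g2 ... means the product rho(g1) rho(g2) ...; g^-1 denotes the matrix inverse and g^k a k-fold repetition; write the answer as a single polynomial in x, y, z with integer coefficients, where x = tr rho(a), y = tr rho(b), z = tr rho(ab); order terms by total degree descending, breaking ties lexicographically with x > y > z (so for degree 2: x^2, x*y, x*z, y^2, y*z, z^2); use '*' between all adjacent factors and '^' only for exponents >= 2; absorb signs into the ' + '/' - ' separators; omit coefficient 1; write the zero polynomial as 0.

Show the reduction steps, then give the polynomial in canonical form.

x^2*y^2 - x*y*z - x^2 - y^2 + 2

tr(b^2) = tr(b)*tr(b) - tr(1)   [square of b] = y^2 - 2
tr(b^2 a) = tr(b)*tr(a b) - tr(a)   [square of b] = y*z - x
tr(a^-1 b^2) = tr(b^2)*tr(a) - tr(b^2 a)   [inverse elimination on a] = x*y^2 - y*z - x
and tr(b a^-2 b) = tr(a^-1 b^2)*tr(a) - tr(a^-1 b^2 a)   [inverse elimination on a] = x^2*y^2 - x*y*z - x^2 - y^2 + 2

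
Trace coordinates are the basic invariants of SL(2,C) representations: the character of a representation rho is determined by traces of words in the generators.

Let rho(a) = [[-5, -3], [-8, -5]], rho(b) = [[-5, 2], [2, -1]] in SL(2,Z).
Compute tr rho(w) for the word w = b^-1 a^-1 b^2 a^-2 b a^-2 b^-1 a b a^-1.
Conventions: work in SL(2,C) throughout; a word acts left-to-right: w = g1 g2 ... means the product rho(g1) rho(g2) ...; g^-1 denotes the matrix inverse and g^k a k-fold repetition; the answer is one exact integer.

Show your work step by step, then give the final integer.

rho(b^-1) = [[-1, -2], [-2, -5]]
... * rho(a^-1) = [[-5, 3], [8, -5]]  ->  [[-11, 7], [-30, 19]]
... * rho(b) = [[-5, 2], [2, -1]]  ->  [[69, -29], [188, -79]]
... * rho(b) = [[-5, 2], [2, -1]]  ->  [[-403, 167], [-1098, 455]]
... * rho(a^-1) = [[-5, 3], [8, -5]]  ->  [[3351, -2044], [9130, -5569]]
... * rho(a^-1) = [[-5, 3], [8, -5]]  ->  [[-33107, 20273], [-90202, 55235]]
... * rho(b) = [[-5, 2], [2, -1]]  ->  [[206081, -86487], [561480, -235639]]
... * rho(a^-1) = [[-5, 3], [8, -5]]  ->  [[-1722301, 1050678], [-4692512, 2862635]]
... * rho(a^-1) = [[-5, 3], [8, -5]]  ->  [[17016929, -10420293], [46363640, -28390711]]
... * rho(b^-1) = [[-1, -2], [-2, -5]]  ->  [[3823657, 18067607], [10417782, 49226275]]
... * rho(a) = [[-5, -3], [-8, -5]]  ->  [[-163659141, -101809006], [-445899110, -277384721]]
... * rho(b) = [[-5, 2], [2, -1]]  ->  [[614677693, -225509276], [1674726108, -614413499]]
... * rho(a^-1) = [[-5, 3], [8, -5]]  ->  [[-4877462673, 2971579459], [-13288938532, 8096245819]]
tr = -4877462673 + 8096245819 = 3218783146

3218783146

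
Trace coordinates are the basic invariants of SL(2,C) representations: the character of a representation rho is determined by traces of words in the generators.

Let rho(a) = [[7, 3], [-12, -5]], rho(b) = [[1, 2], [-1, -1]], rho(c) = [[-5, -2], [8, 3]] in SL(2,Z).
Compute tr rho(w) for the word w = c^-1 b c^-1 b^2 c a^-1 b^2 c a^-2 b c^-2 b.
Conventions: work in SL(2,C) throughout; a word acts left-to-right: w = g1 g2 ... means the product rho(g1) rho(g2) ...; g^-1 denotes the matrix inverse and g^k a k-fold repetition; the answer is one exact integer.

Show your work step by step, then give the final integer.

6935

rho(c^-1) = [[3, 2], [-8, -5]]
... * rho(b) = [[1, 2], [-1, -1]]  ->  [[1, 4], [-3, -11]]
... * rho(c^-1) = [[3, 2], [-8, -5]]  ->  [[-29, -18], [79, 49]]
... * rho(b) = [[1, 2], [-1, -1]]  ->  [[-11, -40], [30, 109]]
... * rho(b) = [[1, 2], [-1, -1]]  ->  [[29, 18], [-79, -49]]
... * rho(c) = [[-5, -2], [8, 3]]  ->  [[-1, -4], [3, 11]]
... * rho(a^-1) = [[-5, -3], [12, 7]]  ->  [[-43, -25], [117, 68]]
... * rho(b) = [[1, 2], [-1, -1]]  ->  [[-18, -61], [49, 166]]
... * rho(b) = [[1, 2], [-1, -1]]  ->  [[43, 25], [-117, -68]]
... * rho(c) = [[-5, -2], [8, 3]]  ->  [[-15, -11], [41, 30]]
... * rho(a^-1) = [[-5, -3], [12, 7]]  ->  [[-57, -32], [155, 87]]
... * rho(a^-1) = [[-5, -3], [12, 7]]  ->  [[-99, -53], [269, 144]]
... * rho(b) = [[1, 2], [-1, -1]]  ->  [[-46, -145], [125, 394]]
... * rho(c^-1) = [[3, 2], [-8, -5]]  ->  [[1022, 633], [-2777, -1720]]
... * rho(c^-1) = [[3, 2], [-8, -5]]  ->  [[-1998, -1121], [5429, 3046]]
... * rho(b) = [[1, 2], [-1, -1]]  ->  [[-877, -2875], [2383, 7812]]
tr = -877 + 7812 = 6935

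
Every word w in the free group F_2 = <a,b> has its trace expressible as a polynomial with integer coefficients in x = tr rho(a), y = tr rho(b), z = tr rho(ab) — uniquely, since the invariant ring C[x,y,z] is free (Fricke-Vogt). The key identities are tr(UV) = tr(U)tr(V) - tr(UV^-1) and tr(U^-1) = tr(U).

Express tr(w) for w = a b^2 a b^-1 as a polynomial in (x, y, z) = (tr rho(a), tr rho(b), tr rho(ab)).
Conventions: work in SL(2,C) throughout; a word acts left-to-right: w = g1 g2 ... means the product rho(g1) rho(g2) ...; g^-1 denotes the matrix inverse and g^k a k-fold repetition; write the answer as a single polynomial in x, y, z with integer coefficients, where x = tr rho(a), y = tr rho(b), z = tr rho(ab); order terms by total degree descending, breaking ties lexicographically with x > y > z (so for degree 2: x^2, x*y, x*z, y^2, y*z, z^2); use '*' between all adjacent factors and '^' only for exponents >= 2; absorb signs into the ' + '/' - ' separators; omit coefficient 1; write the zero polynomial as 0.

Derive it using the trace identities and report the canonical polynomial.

x*y^2*z - x^2*y - y^3 - y*z^2 + x*z + 3*y

trace(b^2 a) = trace(b) * trace(a b) - trace(a) = y*z - x
trace(b^2) = trace(b) * trace(b) - trace(1) = y^2 - 2
apply: trace(a b^2 a) = trace(a) * trace(b^2 a) - trace(b^2) = x*y*z - x^2 - y^2 + 2
trace(a b a b) = trace(a b) * trace(a b) - trace(1)   [split at repeated a] = z^2 - 2
apply: trace(a b a) = trace(a) * trace(b a) - trace(b) = x*z - y
use: trace(a b^2 a b) = trace(b) * trace(a b a b) - trace(a b a) = y*z^2 - x*z - y
trace(a b^2 a b^-1) = trace(a b^2 a) * trace(b) - trace(a b^2 a b) = x*y^2*z - x^2*y - y^3 - y*z^2 + x*z + 3*y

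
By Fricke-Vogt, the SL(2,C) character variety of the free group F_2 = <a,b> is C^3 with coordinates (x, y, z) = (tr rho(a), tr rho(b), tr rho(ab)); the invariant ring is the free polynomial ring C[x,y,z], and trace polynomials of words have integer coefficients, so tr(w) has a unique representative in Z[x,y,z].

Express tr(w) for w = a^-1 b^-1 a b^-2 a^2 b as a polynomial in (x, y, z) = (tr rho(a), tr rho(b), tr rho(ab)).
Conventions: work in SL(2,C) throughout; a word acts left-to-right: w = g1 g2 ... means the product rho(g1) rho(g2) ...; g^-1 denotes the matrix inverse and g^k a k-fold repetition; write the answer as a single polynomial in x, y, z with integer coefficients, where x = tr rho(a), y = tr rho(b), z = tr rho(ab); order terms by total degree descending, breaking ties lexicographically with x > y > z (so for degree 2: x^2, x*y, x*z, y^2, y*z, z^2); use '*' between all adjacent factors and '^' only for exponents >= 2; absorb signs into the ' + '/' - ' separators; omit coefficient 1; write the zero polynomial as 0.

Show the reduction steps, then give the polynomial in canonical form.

trace(a^2) = trace(a) * trace(a) - trace(1)   [square of a] = x^2 - 2
trace(a^3) = trace(a) * trace(a^2) - trace(a)   [square of a] = x^3 - 3*x
trace(a b a) = trace(a) * trace(b a) - trace(b)   [square of a] = x*z - y
reduce: trace(a^3 b) = trace(a) * trace(a b a) - trace(a b)   [square of a] = x^2*z - x*y - z
reduce: trace(a b^-1 a^2) = trace(a^3) * trace(b) - trace(a^3 b)   [inverse elimination on b] = x^3*y - x^2*z - 2*x*y + z
trace(a^3 b a) = trace(a) * trace(a^2 b a) - trace(a^2 b)   [square of a] = x^3*z - x^2*y - 2*x*z + y
reduce: trace(b a b a) = trace(b a) * trace(b a) - trace(1)   [split at a repeated b] = z^2 - 2
trace(b a b) = trace(b) * trace(a b) - trace(a)   [square of b] = y*z - x
so trace(a b a b a) = trace(a) * trace(b a b a) - trace(b a b)   [square of a] = x*z^2 - y*z - x
trace(a^3 b a b) = trace(a) * trace(a b a b a) - trace(a b a b)   [square of a] = x^2*z^2 - x*y*z - x^2 - z^2 + 2
trace(a^2 b a b^-1 a) = trace(a^3 b a) * trace(b) - trace(a^3 b a b)   [inverse elimination on b] = x^3*y*z - x^2*y^2 - x^2*z^2 - x*y*z + x^2 + y^2 + z^2 - 2
trace(b a^2 b) = trace(b) * trace(a^2 b) - trace(a^2)   [square of b] = x*y*z - x^2 - y^2 + 2
trace(a b a^2 b a) = trace(a) * trace(b a^2 b a) - trace(b a^2 b)   [square of a] = x^2*z^2 - 2*x*y*z + y^2 - 2
reduce: trace(b a b a b a) = trace(a b a b) * trace(a b) - trace(b a)   [split at a repeated a] = z^3 - 3*z
trace(b a b a b) = trace(b) * trace(a b a b) - trace(a b a)   [square of b] = y*z^2 - x*z - y
so trace(a b a^2 b a b) = trace(a) * trace(b a b a b a) - trace(b a b a b)   [square of a] = x*z^3 - y*z^2 - 2*x*z + y
trace(a^2 b a b^-1 a b) = trace(a b a^2 b a) * trace(b) - trace(a b a^2 b a b)   [inverse elimination on b] = x^2*y*z^2 - 2*x*y^2*z - x*z^3 + y^3 + y*z^2 + 2*x*z - 3*y
reduce: trace(b^-1 a b^-1 a^2 b a) = trace(a^2 b a b^-1 a) * trace(b) - trace(a^2 b a b^-1 a b)   [inverse elimination on b] = x^3*y^2*z - x^2*y^3 - 2*x^2*y*z^2 + x*y^2*z + x*z^3 + x^2*y - 2*x*z + y
reduce: trace(b^-1 a^2 b a^-1 b^-1 a) = trace(b^-1 a b^-1 a^2 b) * trace(a) - trace(b^-1 a b^-1 a^2 b a)   [inverse elimination on a] = -x^3*y^2*z + x^4*y + x^2*y^3 + 2*x^2*y*z^2 - x^3*z - x*y^2*z - x*z^3 - 3*x^2*y + 3*x*z - y
reduce: trace(b a^3 b) = trace(a) * trace(a b^2 a) - trace(a b^2)   [square of a] = x^2*y*z - x^3 - x*y^2 - y*z + 3*x
so trace(a^3 b a^-1 b) = trace(b a^3 b) * trace(a) - trace(b a^3 b a)   [inverse elimination on a] = x^3*y*z - x^4 - x^2*y^2 - x^2*z^2 + 4*x^2 + z^2 - 2
so trace(a^2 b a^-1 b^-1 a) = trace(a^3 b a^-1) * trace(b) - trace(a^3 b a^-1 b)   [inverse elimination on b] = -x^3*y*z + x^4 + x^2*y^2 + x^2*z^2 + x*y*z - 4*x^2 - y^2 - z^2 + 2
so trace(a^-1 b^-1 a b^-2 a^2 b) = trace(b^-1 a^2 b a^-1 b^-1 a) * trace(b) - trace(b^-1 a^2 b a^-1 b^-1 a b)   [inverse elimination on b] = -x^3*y^3*z + x^4*y^2 + x^2*y^4 + 2*x^2*y^2*z^2 - x*y^3*z - x*y*z^3 - x^4 - 4*x^2*y^2 - x^2*z^2 + 2*x*y*z + 4*x^2 + z^2 - 2

-x^3*y^3*z + x^4*y^2 + x^2*y^4 + 2*x^2*y^2*z^2 - x*y^3*z - x*y*z^3 - x^4 - 4*x^2*y^2 - x^2*z^2 + 2*x*y*z + 4*x^2 + z^2 - 2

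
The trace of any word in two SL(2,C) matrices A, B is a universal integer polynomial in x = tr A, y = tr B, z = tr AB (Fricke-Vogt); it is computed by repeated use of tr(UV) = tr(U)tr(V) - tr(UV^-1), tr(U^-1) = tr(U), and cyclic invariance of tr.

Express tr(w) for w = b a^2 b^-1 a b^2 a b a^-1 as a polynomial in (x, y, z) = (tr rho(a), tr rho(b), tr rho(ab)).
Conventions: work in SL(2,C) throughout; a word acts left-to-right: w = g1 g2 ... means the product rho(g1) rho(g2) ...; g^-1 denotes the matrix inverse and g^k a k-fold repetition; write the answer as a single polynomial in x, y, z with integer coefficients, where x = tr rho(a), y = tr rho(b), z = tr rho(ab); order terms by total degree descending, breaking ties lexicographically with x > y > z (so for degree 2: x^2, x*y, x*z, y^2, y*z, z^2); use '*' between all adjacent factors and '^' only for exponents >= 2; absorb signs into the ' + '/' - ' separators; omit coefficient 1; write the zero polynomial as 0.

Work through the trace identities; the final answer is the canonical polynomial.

x^3*y^3*z^2 - 2*x^4*y^2*z - x^2*y^4*z - 2*x^2*y^2*z^3 + x^5*y + x^3*y^3 + 3*x^3*y*z^2 + x*y^3*z^2 + x*y*z^4 - x^4*z + 4*x^2*y^2*z - x^2*z^3 - 5*x^3*y - x*y^3 - 4*x*y*z^2 + 3*x^2*z - y^2*z + 4*x*y + z

trace(b a b a) = trace(a b) * trace(a b) - trace(1)  (split on a) = z^2 - 2
trace(b a b) = trace(b) * trace(a b) - trace(a)  (reduce the b square) = y*z - x
and trace(b a b a^2) = trace(a) * trace(b a b a) - trace(b a b)  (reduce the a square) = x*z^2 - y*z - x
trace(a b a^3 b) = trace(a) * trace(b a b a^2) - trace(b a b a)  (reduce the a square) = x^2*z^2 - x*y*z - x^2 - z^2 + 2
and trace(b a^2) = trace(a) * trace(b a) - trace(b)  (reduce the a square) = x*z - y
trace(a b a^2) = trace(a) * trace(b a^2) - trace(b a)  (reduce the a square) = x^2*z - x*y - z
trace(a b a^3) = trace(a) * trace(a b a^2) - trace(a b a)  (reduce the a square) = x^3*z - x^2*y - 2*x*z + y
trace(a^3 b^2 a b) = trace(b) * trace(a b a^3 b) - trace(a b a^3)  (reduce the b square) = x^2*y*z^2 - x^3*z - x*y^2*z - y*z^2 + 2*x*z + y
trace(a^2) = trace(a) * trace(a) - trace(1)  (reduce the a square) = x^2 - 2
next, trace(a^3) = trace(a) * trace(a^2) - trace(a)  (reduce the a square) = x^3 - 3*x
next, trace(a^2 b^2 a) = trace(b) * trace(a^3 b) - trace(a^3)  (reduce the b square) = x^2*y*z - x^3 - x*y^2 - y*z + 3*x
trace(b^2) = trace(b) * trace(b) - trace(1)  (reduce the b square) = y^2 - 2
trace(a^2 b^2) = trace(a) * trace(b^2 a) - trace(b^2)  (reduce the a square) = x*y*z - x^2 - y^2 + 2
trace(a^3 b^2 a) = trace(a) * trace(a^2 b^2 a) - trace(a^2 b^2)  (reduce the a square) = x^3*y*z - x^4 - x^2*y^2 - 2*x*y*z + 4*x^2 + y^2 - 2
trace(b a^3 b^2 a b) = trace(b) * trace(a^3 b^2 a b) - trace(a^3 b^2 a)  (reduce the b square) = x^2*y^2*z^2 - 2*x^3*y*z - x*y^3*z + x^4 + x^2*y^2 - y^2*z^2 + 4*x*y*z - 4*x^2 + 2
next, trace(b a b a b a) = trace(b a) * trace(b a b a) - trace(b^-1 a^-1)  (split on b) = z^3 - 3*z
and trace(b a b a b) = trace(b) * trace(a b a b) - trace(a b a)  (reduce the b square) = y*z^2 - x*z - y
trace(a b a b a^2 b) = trace(a) * trace(b a b a b a) - trace(b a b a b)  (reduce the a square) = x*z^3 - y*z^2 - 2*x*z + y
trace(a b^2 a b a b a) = trace(b) * trace(a b a b a^2 b) - trace(a b a b a^2)  (reduce the b square) = x*y*z^3 - x^2*z^2 - y^2*z^2 - x*y*z + x^2 + y^2 + z^2 - 2
trace(a b^2 a b a b) = trace(b) * trace(a b a b a b) - trace(a b a b a)  (reduce the b square) = y*z^3 - x*z^2 - 2*y*z + x
trace(b a^3 b^2 a b a) = trace(a) * trace(a b^2 a b a b a) - trace(a b^2 a b a b)  (reduce the a square) = x^2*y*z^3 - x^3*z^2 - x*y^2*z^2 - x^2*y*z - y*z^3 + x^3 + x*y^2 + 2*x*z^2 + 2*y*z - 3*x
and trace(a b^2 a b a^-1 b a^2) = trace(b a^3 b^2 a b) * trace(a) - trace(b a^3 b^2 a b a)  (eliminate a^-1) = x^3*y^2*z^2 - 2*x^4*y*z - x^2*y^3*z - x^2*y*z^3 + x^5 + x^3*y^2 + x^3*z^2 + 5*x^2*y*z + y*z^3 - 5*x^3 - x*y^2 - 2*x*z^2 - 2*y*z + 5*x
trace(b^2 a b) = trace(b) * trace(a b^2) - trace(a b)  (reduce the b square) = y^2*z - x*y - z
trace(a b^2 a b a) = trace(a) * trace(b^2 a b a) - trace(b^2 a b)  (reduce the a square) = x*y*z^2 - x^2*z - y^2*z + z
next, trace(b a b^2 a b^2 a) = trace(b) * trace(a b^2 a b a b) - trace(a b^2 a b a)  (reduce the b square) = y^2*z^3 - 2*x*y*z^2 + x^2*z - y^2*z + x*y - z
trace(a b^3 a b) = trace(b) * trace(a b a b^2) - trace(a b a b)  (reduce the b square) = y^2*z^2 - x*y*z - y^2 - z^2 + 2
next, trace(a b^3 a) = trace(b) * trace(b a^2 b) - trace(b a^2)  (reduce the b square) = x*y^2*z - x^2*y - y^3 - x*z + 3*y
next, trace(b a b^2 a b^2) = trace(b) * trace(a b^3 a b) - trace(a b^3 a)  (reduce the b square) = y^3*z^2 - 2*x*y^2*z + x^2*y - y*z^2 + x*z - y
trace(b a^2 b a b^2 a b) = trace(a) * trace(b a b^2 a b^2 a) - trace(b a b^2 a b^2)  (reduce the a square) = x*y^2*z^3 - 2*x^2*y*z^2 - y^3*z^2 + x^3*z + x*y^2*z + y*z^2 - 2*x*z + y
trace(a b a b a b a b) = trace(a b a b) * trace(a b a b) - trace(1)  (split on a) = z^4 - 4*z^2 + 2
next, trace(b a b^2 a b a b a) = trace(b) * trace(a b a b a b a b) - trace(a b a b a b a)  (reduce the b square) = y*z^4 - x*z^3 - 3*y*z^2 + 2*x*z + y
trace(b a^2 b a b^2 a b a) = trace(a) * trace(b a b^2 a b a b a) - trace(b a b^2 a b a b)  (reduce the a square) = x*y*z^4 - x^2*z^3 - y^2*z^3 - x*y*z^2 + x^2*z + y^2*z + z
trace(a b^2 a b a^-1 b a^2 b) = trace(b a^2 b a b^2 a b) * trace(a) - trace(b a^2 b a b^2 a b a)  (eliminate a^-1) = x^2*y^2*z^3 - 2*x^3*y*z^2 - x*y^3*z^2 - x*y*z^4 + x^4*z + x^2*y^2*z + x^2*z^3 + y^2*z^3 + 2*x*y*z^2 - 3*x^2*z - y^2*z + x*y - z
trace(b a^2 b^-1 a b^2 a b a^-1) = trace(a b^2 a b a^-1 b a^2) * trace(b) - trace(a b^2 a b a^-1 b a^2 b)  (eliminate b^-1) = x^3*y^3*z^2 - 2*x^4*y^2*z - x^2*y^4*z - 2*x^2*y^2*z^3 + x^5*y + x^3*y^3 + 3*x^3*y*z^2 + x*y^3*z^2 + x*y*z^4 - x^4*z + 4*x^2*y^2*z - x^2*z^3 - 5*x^3*y - x*y^3 - 4*x*y*z^2 + 3*x^2*z - y^2*z + 4*x*y + z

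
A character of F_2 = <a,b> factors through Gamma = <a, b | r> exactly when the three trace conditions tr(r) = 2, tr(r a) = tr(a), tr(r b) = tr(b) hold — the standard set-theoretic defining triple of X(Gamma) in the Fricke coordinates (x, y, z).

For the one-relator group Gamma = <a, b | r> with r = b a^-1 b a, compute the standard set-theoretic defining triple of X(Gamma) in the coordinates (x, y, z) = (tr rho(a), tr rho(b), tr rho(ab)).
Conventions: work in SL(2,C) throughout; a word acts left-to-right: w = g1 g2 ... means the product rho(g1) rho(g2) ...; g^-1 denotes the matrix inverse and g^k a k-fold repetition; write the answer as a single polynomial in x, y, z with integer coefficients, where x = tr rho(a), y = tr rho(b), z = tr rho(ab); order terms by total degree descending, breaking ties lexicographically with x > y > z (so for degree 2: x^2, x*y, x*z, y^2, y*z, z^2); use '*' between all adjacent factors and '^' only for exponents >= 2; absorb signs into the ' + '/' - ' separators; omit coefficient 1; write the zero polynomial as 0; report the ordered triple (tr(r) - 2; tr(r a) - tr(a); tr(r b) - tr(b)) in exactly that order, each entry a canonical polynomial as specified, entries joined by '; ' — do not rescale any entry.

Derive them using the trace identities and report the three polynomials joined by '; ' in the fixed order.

x*y*z - x^2 - z^2; x^2*y*z - x^3 - x*y^2 - x*z^2 + y*z + 2*x; x*y^2*z - x^2*y - y*z^2

trace(b a b) = trace(b)*trace(a b) - trace(a) = y*z - x
trace(b a b a) = trace(b a)*trace(b a) - trace(1) = z^2 - 2
use: trace(b a^-1 b a) = trace(b a b)*trace(a) - trace(b a b a) = x*y*z - x^2 - z^2 + 2
apply: trace(a^2 b) = trace(a)*trace(b a) - trace(b) = x*z - y
trace(a^2) = trace(a)*trace(a) - trace(1) = x^2 - 2
use: trace(b a^2 b) = trace(b)*trace(a^2 b) - trace(a^2) = x*y*z - x^2 - y^2 + 2
trace(b a^2 b a) = trace(a)*trace(b a b a) - trace(b a b) = x*z^2 - y*z - x
trace(b a^-1 b a^2) = trace(b a^2 b)*trace(a) - trace(b a^2 b a) = x^2*y*z - x^3 - x*y^2 - x*z^2 + y*z + 3*x
trace(b a b^2) = trace(b)*trace(b a b) - trace(b a)   [square of b] = y^2*z - x*y - z
trace(b a b^2 a) = trace(b)*trace(a b a b) - trace(a b a)   [square of b] = y*z^2 - x*z - y
trace(b a^-1 b a b) = trace(b a b^2)*trace(a) - trace(b a b^2 a)   [inverse elimination on a] = x*y^2*z - x^2*y - y*z^2 + y
assemble the triple (trace(r) - 2; trace(r a) - x; trace(r b) - y)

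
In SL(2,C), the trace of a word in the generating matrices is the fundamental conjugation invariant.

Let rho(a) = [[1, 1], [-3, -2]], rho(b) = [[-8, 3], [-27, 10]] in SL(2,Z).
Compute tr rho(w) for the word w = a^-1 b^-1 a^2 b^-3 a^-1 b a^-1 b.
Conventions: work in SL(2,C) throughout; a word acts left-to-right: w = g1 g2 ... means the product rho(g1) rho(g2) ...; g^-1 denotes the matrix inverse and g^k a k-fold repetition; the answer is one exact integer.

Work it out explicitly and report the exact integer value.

rho(a^-1) = [[-2, -1], [3, 1]]
... * rho(b^-1) = [[10, -3], [27, -8]]  ->  [[-47, 14], [57, -17]]
... * rho(a) = [[1, 1], [-3, -2]]  ->  [[-89, -75], [108, 91]]
... * rho(a) = [[1, 1], [-3, -2]]  ->  [[136, 61], [-165, -74]]
... * rho(b^-1) = [[10, -3], [27, -8]]  ->  [[3007, -896], [-3648, 1087]]
... * rho(b^-1) = [[10, -3], [27, -8]]  ->  [[5878, -1853], [-7131, 2248]]
... * rho(b^-1) = [[10, -3], [27, -8]]  ->  [[8749, -2810], [-10614, 3409]]
... * rho(a^-1) = [[-2, -1], [3, 1]]  ->  [[-25928, -11559], [31455, 14023]]
... * rho(b) = [[-8, 3], [-27, 10]]  ->  [[519517, -193374], [-630261, 234595]]
... * rho(a^-1) = [[-2, -1], [3, 1]]  ->  [[-1619156, -712891], [1964307, 864856]]
... * rho(b) = [[-8, 3], [-27, 10]]  ->  [[32201305, -11986378], [-39065568, 14541481]]
tr = 32201305 + 14541481 = 46742786

46742786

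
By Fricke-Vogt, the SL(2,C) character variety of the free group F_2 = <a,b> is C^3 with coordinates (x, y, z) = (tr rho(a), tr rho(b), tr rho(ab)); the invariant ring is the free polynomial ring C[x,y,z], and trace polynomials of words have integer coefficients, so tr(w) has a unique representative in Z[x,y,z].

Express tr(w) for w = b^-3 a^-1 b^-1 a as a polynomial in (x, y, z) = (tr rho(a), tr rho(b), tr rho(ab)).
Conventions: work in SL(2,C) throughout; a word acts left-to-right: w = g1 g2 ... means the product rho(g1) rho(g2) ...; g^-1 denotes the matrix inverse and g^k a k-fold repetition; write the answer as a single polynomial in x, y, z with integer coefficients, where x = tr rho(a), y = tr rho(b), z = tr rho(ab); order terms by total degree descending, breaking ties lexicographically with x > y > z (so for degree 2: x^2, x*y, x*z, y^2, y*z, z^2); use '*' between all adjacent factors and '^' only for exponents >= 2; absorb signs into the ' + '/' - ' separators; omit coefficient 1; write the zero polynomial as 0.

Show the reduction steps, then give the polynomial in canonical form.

trace(b^-1) = trace(b) = y
reduce: trace(b^-2) = trace(b^-1)*trace(b) - trace(1)  (eliminate b^-1) = y^2 - 2
so trace(b^-3) = trace(b^-2)*trace(b) - trace(b^-1)  (eliminate b^-1) = y^3 - 3*y
so trace(a b^-1) = trace(a)*trace(b) - trace(a b)  (eliminate b^-1) = x*y - z
reduce: trace(a b a) = trace(a)*trace(b a) - trace(b)  (reduce the a square) = x*z - y
trace(a b a b) = trace(b a)*trace(b a) - trace(1)  (split on b) = z^2 - 2
so trace(b^-1 a b a) = trace(a b a)*trace(b) - trace(a b a b)  (eliminate b^-1) = x*y*z - y^2 - z^2 + 2
trace(b a b^-2 a) = trace(b^-1 a b a)*trace(b) - trace(b^-1 a b a b)  (eliminate b^-1) = x*y^2*z - y^3 - y*z^2 - x*z + 3*y
reduce: trace(b^-2 a^-1 b a) = trace(b a b^-2)*trace(a) - trace(b a b^-2 a)  (eliminate a^-1) = -x*y^2*z + x^2*y + y^3 + y*z^2 - 3*y
reduce: trace(b a b) = trace(b)*trace(a b) - trace(a)  (reduce the b square) = y*z - x
so trace(a^-1 b a b) = trace(b a b)*trace(a) - trace(b a b a)  (eliminate a^-1) = x*y*z - x^2 - z^2 + 2
trace(b^-1 a^-1 b a) = trace(a^-1 b a)*trace(b) - trace(a^-1 b a b)  (eliminate b^-1) = -x*y*z + x^2 + y^2 + z^2 - 2
reduce: trace(a b^-3 a^-1 b) = trace(b^-2 a^-1 b a)*trace(b) - trace(b^-2 a^-1 b a b)  (eliminate b^-1) = -x*y^3*z + x^2*y^2 + y^4 + y^2*z^2 + x*y*z - x^2 - 4*y^2 - z^2 + 2
trace(b^-3 a^-1 b^-1 a) = trace(a b^-3 a^-1)*trace(b) - trace(a b^-3 a^-1 b)  (eliminate b^-1) = x*y^3*z - x^2*y^2 - y^2*z^2 - x*y*z + x^2 + y^2 + z^2 - 2

x*y^3*z - x^2*y^2 - y^2*z^2 - x*y*z + x^2 + y^2 + z^2 - 2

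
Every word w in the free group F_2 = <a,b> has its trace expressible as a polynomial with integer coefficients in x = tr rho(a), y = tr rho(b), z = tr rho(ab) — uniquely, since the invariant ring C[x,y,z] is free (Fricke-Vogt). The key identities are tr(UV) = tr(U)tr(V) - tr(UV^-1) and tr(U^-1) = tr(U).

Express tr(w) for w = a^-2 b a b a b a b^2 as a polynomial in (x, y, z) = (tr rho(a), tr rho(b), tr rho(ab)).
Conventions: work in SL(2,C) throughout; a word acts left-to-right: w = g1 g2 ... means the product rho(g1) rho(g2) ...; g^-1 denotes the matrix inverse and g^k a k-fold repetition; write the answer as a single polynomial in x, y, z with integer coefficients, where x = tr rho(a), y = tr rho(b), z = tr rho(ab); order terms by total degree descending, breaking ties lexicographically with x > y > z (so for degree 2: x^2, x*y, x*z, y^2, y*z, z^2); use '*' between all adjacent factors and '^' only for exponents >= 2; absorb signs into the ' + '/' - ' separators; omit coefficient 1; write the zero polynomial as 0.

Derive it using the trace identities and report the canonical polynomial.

reduce: tr(b a b a) = tr(a b)*tr(a b) - tr(1)  (split on a) = z^2 - 2
tr(a b a b a b) = tr(b a)*tr(b a b a) - tr(b^-1 a^-1)  (split on b) = z^3 - 3*z
so tr(b a b) = tr(b)*tr(a b) - tr(a)  (reduce the b square) = y*z - x
tr(a b a b a) = tr(a)*tr(b a b a) - tr(b a b)  (reduce the a square) = x*z^2 - y*z - x
tr(a b a b a b^2) = tr(b)*tr(a b a b a b) - tr(a b a b a)  (reduce the b square) = y*z^3 - x*z^2 - 2*y*z + x
so tr(b a b a b a b^2) = tr(b)*tr(a b a b a b^2) - tr(a b a b a b)  (reduce the b square) = y^2*z^3 - x*y*z^2 - 2*y^2*z - z^3 + x*y + 3*z
tr(a b a b a b a b) = tr(a b a b a b)*tr(a b) - tr(b a b a)  (split on a) = z^4 - 4*z^2 + 2
reduce: tr(a b a) = tr(a)*tr(b a) - tr(b)  (reduce the a square) = x*z - y
so tr(b a b a b) = tr(b)*tr(a b a b) - tr(a b a)  (reduce the b square) = y*z^2 - x*z - y
so tr(a b a b a b a) = tr(a)*tr(b a b a b a) - tr(b a b a b)  (reduce the a square) = x*z^3 - y*z^2 - 2*x*z + y
tr(b a b a b a b^2 a) = tr(b)*tr(a b a b a b a b) - tr(a b a b a b a)  (reduce the b square) = y*z^4 - x*z^3 - 3*y*z^2 + 2*x*z + y
tr(b a b a b a b^2 a^-1) = tr(b a b a b a b^2)*tr(a) - tr(b a b a b a b^2 a)  (eliminate a^-1) = x*y^2*z^3 - x^2*y*z^2 - y*z^4 - 2*x*y^2*z + x^2*y + 3*y*z^2 + x*z - y
so tr(a^-2 b a b a b a b^2) = tr(b a b a b a b^2 a^-1)*tr(a) - tr(b a b a b a b^2)  (eliminate a^-1) = x^2*y^2*z^3 - x^3*y*z^2 - x*y*z^4 - 2*x^2*y^2*z - y^2*z^3 + x^3*y + 4*x*y*z^2 + x^2*z + 2*y^2*z + z^3 - 2*x*y - 3*z

x^2*y^2*z^3 - x^3*y*z^2 - x*y*z^4 - 2*x^2*y^2*z - y^2*z^3 + x^3*y + 4*x*y*z^2 + x^2*z + 2*y^2*z + z^3 - 2*x*y - 3*z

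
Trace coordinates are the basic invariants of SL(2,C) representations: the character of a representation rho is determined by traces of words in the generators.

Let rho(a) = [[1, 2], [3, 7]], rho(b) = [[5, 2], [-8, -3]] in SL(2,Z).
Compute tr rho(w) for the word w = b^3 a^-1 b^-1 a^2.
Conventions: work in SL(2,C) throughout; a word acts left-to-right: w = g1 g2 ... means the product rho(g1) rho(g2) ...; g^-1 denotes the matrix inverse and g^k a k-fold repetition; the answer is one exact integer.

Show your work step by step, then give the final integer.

rho(b) = [[5, 2], [-8, -3]]
... * rho(b) = [[5, 2], [-8, -3]]  ->  [[9, 4], [-16, -7]]
... * rho(b) = [[5, 2], [-8, -3]]  ->  [[13, 6], [-24, -11]]
... * rho(a^-1) = [[7, -2], [-3, 1]]  ->  [[73, -20], [-135, 37]]
... * rho(b^-1) = [[-3, -2], [8, 5]]  ->  [[-379, -246], [701, 455]]
... * rho(a) = [[1, 2], [3, 7]]  ->  [[-1117, -2480], [2066, 4587]]
... * rho(a) = [[1, 2], [3, 7]]  ->  [[-8557, -19594], [15827, 36241]]
tr = -8557 + 36241 = 27684

27684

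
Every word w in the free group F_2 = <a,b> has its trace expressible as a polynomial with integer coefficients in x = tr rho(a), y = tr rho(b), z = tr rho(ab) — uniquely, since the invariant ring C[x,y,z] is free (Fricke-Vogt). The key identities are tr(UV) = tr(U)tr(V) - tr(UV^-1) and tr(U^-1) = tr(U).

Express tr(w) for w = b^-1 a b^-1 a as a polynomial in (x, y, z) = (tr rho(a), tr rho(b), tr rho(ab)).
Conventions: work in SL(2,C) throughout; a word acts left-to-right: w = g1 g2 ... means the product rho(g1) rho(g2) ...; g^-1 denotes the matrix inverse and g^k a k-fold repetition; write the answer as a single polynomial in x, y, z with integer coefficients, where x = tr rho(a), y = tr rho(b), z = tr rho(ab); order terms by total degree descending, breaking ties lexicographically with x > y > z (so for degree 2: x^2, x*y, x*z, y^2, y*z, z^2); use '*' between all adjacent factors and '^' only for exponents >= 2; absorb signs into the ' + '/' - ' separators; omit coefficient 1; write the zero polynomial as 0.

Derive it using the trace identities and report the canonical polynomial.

trace(a^2) = trace(a)*trace(a) - trace(1) = x^2 - 2
trace(a^2 b) = trace(a)*trace(b a) - trace(b) = x*z - y
and trace(a b^-1 a) = trace(a^2)*trace(b) - trace(a^2 b) = x^2*y - x*z - y
next, trace(a b a b) = trace(b a)*trace(b a) - trace(1) = z^2 - 2
trace(a b^-1 a b) = trace(a b a)*trace(b) - trace(a b a b) = x*y*z - y^2 - z^2 + 2
trace(b^-1 a b^-1 a) = trace(a b^-1 a)*trace(b) - trace(a b^-1 a b) = x^2*y^2 - 2*x*y*z + z^2 - 2

x^2*y^2 - 2*x*y*z + z^2 - 2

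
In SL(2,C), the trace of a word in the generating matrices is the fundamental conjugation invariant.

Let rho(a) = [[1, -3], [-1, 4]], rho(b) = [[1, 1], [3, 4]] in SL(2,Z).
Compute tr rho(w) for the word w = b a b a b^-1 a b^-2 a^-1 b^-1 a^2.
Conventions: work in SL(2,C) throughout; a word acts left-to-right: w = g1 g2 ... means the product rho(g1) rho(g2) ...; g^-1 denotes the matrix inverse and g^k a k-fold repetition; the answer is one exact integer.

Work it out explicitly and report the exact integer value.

rho(b) = [[1, 1], [3, 4]]
... * rho(a) = [[1, -3], [-1, 4]]  ->  [[0, 1], [-1, 7]]
... * rho(b) = [[1, 1], [3, 4]]  ->  [[3, 4], [20, 27]]
... * rho(a) = [[1, -3], [-1, 4]]  ->  [[-1, 7], [-7, 48]]
... * rho(b^-1) = [[4, -1], [-3, 1]]  ->  [[-25, 8], [-172, 55]]
... * rho(a) = [[1, -3], [-1, 4]]  ->  [[-33, 107], [-227, 736]]
... * rho(b^-1) = [[4, -1], [-3, 1]]  ->  [[-453, 140], [-3116, 963]]
... * rho(b^-1) = [[4, -1], [-3, 1]]  ->  [[-2232, 593], [-15353, 4079]]
... * rho(a^-1) = [[4, 3], [1, 1]]  ->  [[-8335, -6103], [-57333, -41980]]
... * rho(b^-1) = [[4, -1], [-3, 1]]  ->  [[-15031, 2232], [-103392, 15353]]
... * rho(a) = [[1, -3], [-1, 4]]  ->  [[-17263, 54021], [-118745, 371588]]
... * rho(a) = [[1, -3], [-1, 4]]  ->  [[-71284, 267873], [-490333, 1842587]]
tr = -71284 + 1842587 = 1771303

1771303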